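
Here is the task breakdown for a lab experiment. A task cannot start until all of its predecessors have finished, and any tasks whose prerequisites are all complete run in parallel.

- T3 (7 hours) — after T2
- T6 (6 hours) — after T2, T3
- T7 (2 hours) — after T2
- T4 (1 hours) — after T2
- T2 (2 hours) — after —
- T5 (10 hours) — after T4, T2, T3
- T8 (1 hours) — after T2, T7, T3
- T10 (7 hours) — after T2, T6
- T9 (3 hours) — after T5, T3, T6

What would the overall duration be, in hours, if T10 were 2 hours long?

22

Critical path before the change: T2→T3→T6→T10 = 2+7+6+7 = 22 giving 22 hours.
T10 is on the critical path; changing it to 2 makes that path 17 hours.
New critical path: T2→T3→T5→T9 = 2+7+10+3 = 22 ⇒ 22 hours.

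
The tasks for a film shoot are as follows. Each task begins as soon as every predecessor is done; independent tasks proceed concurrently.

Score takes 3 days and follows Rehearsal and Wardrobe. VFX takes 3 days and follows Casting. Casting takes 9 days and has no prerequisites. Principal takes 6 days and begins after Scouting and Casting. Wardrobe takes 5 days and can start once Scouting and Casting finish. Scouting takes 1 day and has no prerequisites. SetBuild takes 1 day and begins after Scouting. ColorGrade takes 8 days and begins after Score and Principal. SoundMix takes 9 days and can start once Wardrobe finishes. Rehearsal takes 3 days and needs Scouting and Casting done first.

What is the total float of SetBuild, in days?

The longest chain is Casting→Wardrobe→Score→ColorGrade = 9+5+3+8 = 25; overall finish 25 days.
Longest path through SetBuild: 2 days (earliest finish 2, latest finish 25).
So SetBuild can slip 25 − 2 = 23 days.

23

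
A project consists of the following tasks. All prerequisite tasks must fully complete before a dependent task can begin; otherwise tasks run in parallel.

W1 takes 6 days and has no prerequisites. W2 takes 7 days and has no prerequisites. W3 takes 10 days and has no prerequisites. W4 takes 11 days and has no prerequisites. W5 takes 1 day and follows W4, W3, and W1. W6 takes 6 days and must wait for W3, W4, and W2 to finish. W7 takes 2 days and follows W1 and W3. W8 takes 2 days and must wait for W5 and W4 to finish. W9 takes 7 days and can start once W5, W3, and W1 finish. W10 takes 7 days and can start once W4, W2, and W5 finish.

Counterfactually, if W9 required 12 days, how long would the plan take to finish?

Baseline: W4→W5→W9 = 11+1+7 = 19 → 19 days.
Since W9 is critical, the +5 change carries straight to that chain (now 24 days).
No other chain overtakes it, so the finish is 24 days.

24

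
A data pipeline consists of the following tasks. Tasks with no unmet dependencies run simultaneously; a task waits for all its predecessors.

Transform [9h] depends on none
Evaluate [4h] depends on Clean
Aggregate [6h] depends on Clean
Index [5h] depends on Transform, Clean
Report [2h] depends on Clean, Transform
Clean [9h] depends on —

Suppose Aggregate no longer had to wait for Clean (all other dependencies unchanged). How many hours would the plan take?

Original critical path: Clean→Aggregate = 9+6 = 15 ⇒ 15 hours.
Without Clean→Aggregate, Aggregate's earliest start moves from 9 to 0.
New critical path: Clean→Index = 9+5 = 14 ⇒ 14 hours.

14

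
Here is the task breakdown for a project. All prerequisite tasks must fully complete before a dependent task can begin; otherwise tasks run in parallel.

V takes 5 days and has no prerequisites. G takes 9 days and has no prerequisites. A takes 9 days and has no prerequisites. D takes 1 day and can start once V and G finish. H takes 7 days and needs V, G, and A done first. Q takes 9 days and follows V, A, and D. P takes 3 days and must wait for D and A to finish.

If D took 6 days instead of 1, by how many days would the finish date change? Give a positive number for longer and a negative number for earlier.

As given, the longest chain is G→D→Q = 9+1+9 = 19, so the finish is 19 days.
D lies on that path, so at 6 days the path becomes 24 days.
That remains the longest chain; total 24 days.
Change in finish: 24 − 19 = +5 days.

5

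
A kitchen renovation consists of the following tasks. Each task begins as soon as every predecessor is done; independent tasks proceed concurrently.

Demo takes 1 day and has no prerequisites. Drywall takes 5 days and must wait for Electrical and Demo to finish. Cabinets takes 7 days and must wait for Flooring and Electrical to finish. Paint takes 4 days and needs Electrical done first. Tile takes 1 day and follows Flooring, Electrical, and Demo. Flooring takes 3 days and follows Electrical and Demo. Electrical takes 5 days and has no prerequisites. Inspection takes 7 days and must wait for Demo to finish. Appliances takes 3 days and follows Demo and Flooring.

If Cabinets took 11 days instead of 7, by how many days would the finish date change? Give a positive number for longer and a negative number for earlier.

4

Critical path before the change: Electrical→Flooring→Cabinets = 5+3+7 = 15 giving 15 days.
Cabinets is on the critical path; changing it to 11 makes that path 19 days.
No other chain overtakes it, so the finish is 19 days.
Change in finish: 19 − 15 = +4 days.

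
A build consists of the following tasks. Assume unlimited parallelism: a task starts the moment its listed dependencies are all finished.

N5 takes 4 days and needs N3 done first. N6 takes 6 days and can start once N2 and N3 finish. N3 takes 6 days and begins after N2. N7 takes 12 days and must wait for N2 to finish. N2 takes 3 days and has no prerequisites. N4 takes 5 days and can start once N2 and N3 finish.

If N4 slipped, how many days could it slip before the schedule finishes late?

1

Critical path: N2→N3→N6 = 3+6+6 = 15, so the finish is 15 days.
The longest chain containing N4 totals 14 days.
Slack of N4 = 10 − 9 = 1 day.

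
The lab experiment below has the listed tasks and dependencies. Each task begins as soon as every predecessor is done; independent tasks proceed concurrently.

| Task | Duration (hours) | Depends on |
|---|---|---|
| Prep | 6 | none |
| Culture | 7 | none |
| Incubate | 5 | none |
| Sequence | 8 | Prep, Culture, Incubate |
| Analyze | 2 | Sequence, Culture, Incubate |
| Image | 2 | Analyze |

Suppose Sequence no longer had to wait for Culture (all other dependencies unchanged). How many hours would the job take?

18

With the dependency in place, Culture→Sequence→Analyze→Image = 7+8+2+2 = 19 sets the finish at 19 hours.
Without Culture→Sequence, Sequence's earliest start moves from 7 to 6.
New critical path: Prep→Sequence→Analyze→Image = 6+8+2+2 = 18 ⇒ 18 hours.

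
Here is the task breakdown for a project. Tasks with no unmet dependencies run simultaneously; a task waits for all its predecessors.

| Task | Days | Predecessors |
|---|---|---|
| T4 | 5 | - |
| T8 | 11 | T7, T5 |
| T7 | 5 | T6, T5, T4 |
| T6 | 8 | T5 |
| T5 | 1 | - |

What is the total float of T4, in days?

4

T5→T6→T7→T8 = 1+8+5+11 = 25 sets the makespan at 25 days.
The longest chain containing T4 totals 21 days.
So T4 can slip 9 − 5 = 4 days.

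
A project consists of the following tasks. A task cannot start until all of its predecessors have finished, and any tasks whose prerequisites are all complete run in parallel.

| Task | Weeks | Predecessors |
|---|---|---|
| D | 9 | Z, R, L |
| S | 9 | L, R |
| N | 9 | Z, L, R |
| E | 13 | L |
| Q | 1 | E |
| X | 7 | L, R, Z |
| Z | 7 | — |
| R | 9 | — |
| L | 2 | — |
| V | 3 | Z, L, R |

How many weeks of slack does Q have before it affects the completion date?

2

The longest chain is R→S = 9+9 = 18; overall finish 18 weeks.
Q finishes as early as 16 and must finish by 18.
Float = 18 − 16 = 2.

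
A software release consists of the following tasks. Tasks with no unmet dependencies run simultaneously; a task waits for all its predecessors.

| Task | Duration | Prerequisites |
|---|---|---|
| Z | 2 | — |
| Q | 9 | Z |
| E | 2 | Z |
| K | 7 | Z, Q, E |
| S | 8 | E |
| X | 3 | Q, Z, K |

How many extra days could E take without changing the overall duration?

The longest chain is Z→Q→K→X = 2+9+7+3 = 21; overall finish 21 days.
Longest path through E: 14 days (earliest finish 4, latest finish 11).
Float = 21 − 14 = 7.

7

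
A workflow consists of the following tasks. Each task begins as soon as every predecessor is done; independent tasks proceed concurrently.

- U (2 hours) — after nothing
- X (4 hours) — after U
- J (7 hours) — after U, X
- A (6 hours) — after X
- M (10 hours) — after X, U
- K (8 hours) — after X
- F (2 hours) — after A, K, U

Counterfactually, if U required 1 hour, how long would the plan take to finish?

15

As given, the longest chain is U→X→M = 2+4+10 = 16, so the finish is 16 hours.
U is on the critical path; changing it to 1 makes that path 15 hours.
The critical path is still U→X→M; finish is now 15 hours.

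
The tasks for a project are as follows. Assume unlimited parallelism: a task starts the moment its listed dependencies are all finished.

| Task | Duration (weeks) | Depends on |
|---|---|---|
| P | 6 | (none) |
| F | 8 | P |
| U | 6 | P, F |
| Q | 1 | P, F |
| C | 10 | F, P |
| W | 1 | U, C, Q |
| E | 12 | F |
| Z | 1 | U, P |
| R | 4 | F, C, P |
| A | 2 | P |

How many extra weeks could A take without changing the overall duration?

20

The longest chain is P→F→C→R = 6+8+10+4 = 28; overall finish 28 weeks.
Longest path through A: 8 weeks (earliest finish 8, latest finish 28).
Float = 28 − 8 = 20.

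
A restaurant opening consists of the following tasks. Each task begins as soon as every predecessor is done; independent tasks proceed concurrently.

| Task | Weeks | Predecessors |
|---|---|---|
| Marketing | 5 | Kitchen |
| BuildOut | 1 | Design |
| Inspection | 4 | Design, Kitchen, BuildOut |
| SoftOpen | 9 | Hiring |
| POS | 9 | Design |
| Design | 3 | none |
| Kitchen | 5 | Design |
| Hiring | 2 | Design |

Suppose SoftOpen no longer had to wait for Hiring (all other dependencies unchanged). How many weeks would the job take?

With the dependency in place, Design→Hiring→SoftOpen = 3+2+9 = 14 sets the finish at 14 weeks.
Without Hiring→SoftOpen, SoftOpen's earliest start moves from 5 to 0.
New critical path: Design→Kitchen→Marketing = 3+5+5 = 13 ⇒ 13 weeks.

13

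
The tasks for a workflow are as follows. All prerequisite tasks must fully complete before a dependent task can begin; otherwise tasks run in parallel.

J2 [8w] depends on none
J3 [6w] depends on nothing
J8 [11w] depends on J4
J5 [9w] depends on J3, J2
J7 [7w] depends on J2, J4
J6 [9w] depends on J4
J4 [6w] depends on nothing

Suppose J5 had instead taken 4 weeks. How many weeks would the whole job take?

17

Critical path before the change: J2→J5 = 8+9 = 17 giving 17 weeks.
J5 is on the critical path; changing it to 4 makes that path 12 weeks.
Now J4→J8 = 6+11 = 17 is longest, so the finish becomes 17 weeks.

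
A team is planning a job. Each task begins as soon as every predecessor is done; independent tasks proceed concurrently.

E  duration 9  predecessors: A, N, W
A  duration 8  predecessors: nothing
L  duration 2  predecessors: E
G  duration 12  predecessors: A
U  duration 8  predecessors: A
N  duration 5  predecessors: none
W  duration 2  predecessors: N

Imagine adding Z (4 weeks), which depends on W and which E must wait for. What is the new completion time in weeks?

22

Originally the schedule takes 20 weeks.
With Z inserted, E now waits for max(A, N, W, Z).
New critical path: N→W→Z→E→L = 5+2+4+9+2 = 22 ⇒ 22 weeks.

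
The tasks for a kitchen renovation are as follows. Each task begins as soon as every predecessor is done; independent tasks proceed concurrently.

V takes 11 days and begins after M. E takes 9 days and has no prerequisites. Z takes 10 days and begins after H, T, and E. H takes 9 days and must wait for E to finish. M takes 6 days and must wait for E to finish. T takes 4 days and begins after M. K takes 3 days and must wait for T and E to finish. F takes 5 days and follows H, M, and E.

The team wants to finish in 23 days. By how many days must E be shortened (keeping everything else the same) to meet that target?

6

Current finish: 29 days; target: 23.
E is on every critical path, so each day cut from E cuts the finish by one (this holds down to a finish of 21).
Need 29 − 23 = 6 days off E → E becomes 3 days, finish becomes 23.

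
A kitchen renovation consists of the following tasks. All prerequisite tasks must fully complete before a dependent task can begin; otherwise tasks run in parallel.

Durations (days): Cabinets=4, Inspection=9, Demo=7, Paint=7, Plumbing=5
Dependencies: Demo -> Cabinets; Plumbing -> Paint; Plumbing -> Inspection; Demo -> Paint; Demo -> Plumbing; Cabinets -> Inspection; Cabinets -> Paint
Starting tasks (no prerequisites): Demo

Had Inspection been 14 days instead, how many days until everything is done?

As given, the longest chain is Demo→Plumbing→Inspection = 7+5+9 = 21, so the finish is 21 days.
Inspection is on the critical path; changing it to 14 makes that path 26 days.
That remains the longest chain; total 26 days.

26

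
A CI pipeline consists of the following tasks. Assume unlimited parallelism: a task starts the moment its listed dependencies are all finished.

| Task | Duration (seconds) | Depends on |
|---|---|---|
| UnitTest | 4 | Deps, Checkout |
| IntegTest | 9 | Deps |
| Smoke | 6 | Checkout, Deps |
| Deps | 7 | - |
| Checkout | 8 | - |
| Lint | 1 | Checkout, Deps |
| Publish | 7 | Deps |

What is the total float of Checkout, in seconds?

2

Deps→IntegTest = 7+9 = 16 sets the makespan at 16 seconds.
Checkout finishes as early as 8 and must finish by 10.
So Checkout can slip 10 − 8 = 2 seconds.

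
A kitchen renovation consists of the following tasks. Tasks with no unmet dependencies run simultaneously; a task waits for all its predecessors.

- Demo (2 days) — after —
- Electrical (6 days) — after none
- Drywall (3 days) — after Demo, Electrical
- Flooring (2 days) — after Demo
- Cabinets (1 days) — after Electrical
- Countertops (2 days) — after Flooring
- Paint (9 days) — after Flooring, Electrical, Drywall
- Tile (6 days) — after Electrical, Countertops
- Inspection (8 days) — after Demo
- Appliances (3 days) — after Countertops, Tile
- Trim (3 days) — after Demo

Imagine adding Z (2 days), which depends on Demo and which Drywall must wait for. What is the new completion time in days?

Originally the schedule takes 18 days.
With Z inserted, Drywall now waits for max(Demo, Electrical, Z).
New critical path: Electrical→Drywall→Paint = 6+3+9 = 18 ⇒ 18 days.

18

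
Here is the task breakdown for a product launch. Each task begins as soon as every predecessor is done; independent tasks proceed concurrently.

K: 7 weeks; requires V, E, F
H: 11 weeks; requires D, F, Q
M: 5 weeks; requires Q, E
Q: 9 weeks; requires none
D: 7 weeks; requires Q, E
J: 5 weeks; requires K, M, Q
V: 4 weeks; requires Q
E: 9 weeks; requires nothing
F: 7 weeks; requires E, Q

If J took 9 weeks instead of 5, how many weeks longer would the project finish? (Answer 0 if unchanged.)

As given, the longest chain is Q→F→K→J = 9+7+7+5 = 28, so the finish is 28 weeks.
J is on the critical path; changing it to 9 makes that path 32 weeks.
No other chain overtakes it, so the finish is 32 weeks.
Change in finish: 32 − 28 = +4 weeks.

4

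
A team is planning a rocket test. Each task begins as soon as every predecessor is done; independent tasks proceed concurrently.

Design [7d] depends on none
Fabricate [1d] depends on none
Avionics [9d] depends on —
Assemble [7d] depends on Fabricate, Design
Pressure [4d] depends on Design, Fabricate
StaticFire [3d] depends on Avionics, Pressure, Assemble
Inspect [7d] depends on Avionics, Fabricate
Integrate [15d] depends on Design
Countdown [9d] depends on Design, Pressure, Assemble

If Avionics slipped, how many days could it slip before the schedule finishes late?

7

Critical path: Design→Assemble→Countdown = 7+7+9 = 23, so the finish is 23 days.
The longest chain containing Avionics totals 16 days.
Slack of Avionics = 7 − 0 = 7 days.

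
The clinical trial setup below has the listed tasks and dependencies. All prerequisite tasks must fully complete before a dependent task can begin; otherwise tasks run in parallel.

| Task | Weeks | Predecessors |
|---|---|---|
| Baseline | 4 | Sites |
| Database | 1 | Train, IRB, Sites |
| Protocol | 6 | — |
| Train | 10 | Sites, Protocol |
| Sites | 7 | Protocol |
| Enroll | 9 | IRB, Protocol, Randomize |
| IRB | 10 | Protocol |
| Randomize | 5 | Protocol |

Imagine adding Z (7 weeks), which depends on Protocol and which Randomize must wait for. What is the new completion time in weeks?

Originally the schedule takes 25 weeks.
With Z inserted, Randomize now waits for max(Protocol, Z).
New critical path: Protocol→Z→Randomize→Enroll = 6+7+5+9 = 27 ⇒ 27 weeks.

27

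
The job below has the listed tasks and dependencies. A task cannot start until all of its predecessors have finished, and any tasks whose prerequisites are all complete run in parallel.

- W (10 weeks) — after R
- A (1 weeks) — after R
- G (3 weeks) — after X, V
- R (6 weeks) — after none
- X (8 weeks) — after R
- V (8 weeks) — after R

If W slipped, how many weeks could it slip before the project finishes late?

The longest chain is R→V→G = 6+8+3 = 17; overall finish 17 weeks.
Longest path through W: 16 weeks (earliest finish 16, latest finish 17).
Slack of W = 7 − 6 = 1 week.

1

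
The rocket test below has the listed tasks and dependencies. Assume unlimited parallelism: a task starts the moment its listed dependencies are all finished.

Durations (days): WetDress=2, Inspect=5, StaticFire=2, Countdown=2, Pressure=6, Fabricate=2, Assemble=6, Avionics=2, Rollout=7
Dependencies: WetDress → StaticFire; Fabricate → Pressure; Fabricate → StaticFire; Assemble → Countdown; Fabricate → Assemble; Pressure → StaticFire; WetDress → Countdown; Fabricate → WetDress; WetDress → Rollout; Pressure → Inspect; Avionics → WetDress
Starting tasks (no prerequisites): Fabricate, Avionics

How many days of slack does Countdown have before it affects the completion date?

3

Critical path: Fabricate→Pressure→Inspect = 2+6+5 = 13, so the finish is 13 days.
Countdown finishes as early as 10 and must finish by 13.
Float = 13 − 10 = 3.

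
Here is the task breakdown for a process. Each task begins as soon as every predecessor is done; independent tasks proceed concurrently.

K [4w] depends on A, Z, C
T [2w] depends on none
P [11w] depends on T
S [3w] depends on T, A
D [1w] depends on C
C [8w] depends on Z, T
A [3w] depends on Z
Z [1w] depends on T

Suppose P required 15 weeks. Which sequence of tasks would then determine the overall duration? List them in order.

Baseline: T→Z→C→K = 2+1+8+4 = 15 → 15 weeks.
The longest path through P is only 13 weeks, so P has float 2.
Now T→P = 2+15 = 17 is longest, so the finish becomes 17 weeks.

T, P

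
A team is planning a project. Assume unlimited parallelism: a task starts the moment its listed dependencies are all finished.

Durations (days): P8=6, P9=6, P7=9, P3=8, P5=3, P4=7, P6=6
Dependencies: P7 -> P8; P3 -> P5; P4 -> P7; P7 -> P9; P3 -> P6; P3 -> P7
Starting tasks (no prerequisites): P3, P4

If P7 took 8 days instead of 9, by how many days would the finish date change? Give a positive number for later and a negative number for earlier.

-1

The binding path is P3→P7→P8 = 8+9+6 = 23; finish at 23 days.
Since P7 is critical, the -1 change carries straight to that chain (now 22 days).
That remains the longest chain; total 22 days.
Change in finish: 22 − 23 = -1 days.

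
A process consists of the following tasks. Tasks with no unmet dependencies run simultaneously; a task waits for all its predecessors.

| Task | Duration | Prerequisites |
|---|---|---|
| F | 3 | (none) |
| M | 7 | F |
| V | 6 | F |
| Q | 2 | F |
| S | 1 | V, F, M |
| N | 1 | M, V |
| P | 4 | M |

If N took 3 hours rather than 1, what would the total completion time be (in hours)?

As given, the longest chain is F→M→P = 3+7+4 = 14, so the finish is 14 hours.
N has 3 hours of float (longest path through it is 11).
That remains the longest chain; total 14 hours.

14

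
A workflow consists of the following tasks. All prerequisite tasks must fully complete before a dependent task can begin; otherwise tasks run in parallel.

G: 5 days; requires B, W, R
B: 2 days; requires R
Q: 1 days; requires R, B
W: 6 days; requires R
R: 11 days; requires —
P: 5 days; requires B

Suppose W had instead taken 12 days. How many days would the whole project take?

28

Critical path before the change: R→W→G = 11+6+5 = 22 giving 22 days.
W lies on that path, so at 12 days the path becomes 28 days.
The critical path is still R→W→G; finish is now 28 days.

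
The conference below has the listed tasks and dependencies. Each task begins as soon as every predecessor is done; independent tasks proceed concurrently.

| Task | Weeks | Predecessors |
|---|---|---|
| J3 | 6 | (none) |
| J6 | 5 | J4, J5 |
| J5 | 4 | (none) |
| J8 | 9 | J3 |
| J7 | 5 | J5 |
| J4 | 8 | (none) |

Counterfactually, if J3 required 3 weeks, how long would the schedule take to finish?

13

The binding path is J3→J8 = 6+9 = 15; finish at 15 weeks.
J3 lies on that path, so at 3 weeks the path becomes 12 weeks.
New critical path: J4→J6 = 8+5 = 13 ⇒ 13 weeks.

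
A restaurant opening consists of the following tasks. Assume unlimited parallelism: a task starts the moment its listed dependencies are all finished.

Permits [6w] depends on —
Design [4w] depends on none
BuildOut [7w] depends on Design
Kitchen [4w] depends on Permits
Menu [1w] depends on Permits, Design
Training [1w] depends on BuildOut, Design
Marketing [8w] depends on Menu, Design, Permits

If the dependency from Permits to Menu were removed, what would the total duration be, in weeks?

Before: longest chain Permits→Menu→Marketing = 6+1+8 = 15, finish 15.
Without Permits→Menu, Menu's earliest start moves from 6 to 4.
The longest chain is now Permits→Marketing = 6+8 = 14, so the schedule takes 14 weeks.

14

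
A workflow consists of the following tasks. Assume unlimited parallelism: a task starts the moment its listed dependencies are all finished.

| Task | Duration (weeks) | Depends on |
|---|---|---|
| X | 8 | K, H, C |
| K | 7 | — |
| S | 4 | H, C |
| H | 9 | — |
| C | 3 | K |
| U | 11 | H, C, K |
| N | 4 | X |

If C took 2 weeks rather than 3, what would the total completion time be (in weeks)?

21

Baseline: K→C→X→N = 7+3+8+4 = 22 → 22 weeks.
C lies on that path, so at 2 weeks the path becomes 21 weeks.
The binding chain switches to H→X→N = 9+8+4 = 21; finish 21 weeks.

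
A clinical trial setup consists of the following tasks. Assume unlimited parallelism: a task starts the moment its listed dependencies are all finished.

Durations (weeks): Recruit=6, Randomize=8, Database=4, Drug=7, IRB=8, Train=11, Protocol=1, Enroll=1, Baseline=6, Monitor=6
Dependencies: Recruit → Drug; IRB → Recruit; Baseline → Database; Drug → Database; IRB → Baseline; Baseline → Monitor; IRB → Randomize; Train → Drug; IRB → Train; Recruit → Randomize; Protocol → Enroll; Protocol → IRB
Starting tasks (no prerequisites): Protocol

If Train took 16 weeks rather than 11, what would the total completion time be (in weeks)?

Critical path before the change: Protocol→IRB→Train→Drug→Database = 1+8+11+7+4 = 31 giving 31 weeks.
Since Train is critical, the +5 change carries straight to that chain (now 36 weeks).
The critical path is still Protocol→IRB→Train→Drug→Database; finish is now 36 weeks.

36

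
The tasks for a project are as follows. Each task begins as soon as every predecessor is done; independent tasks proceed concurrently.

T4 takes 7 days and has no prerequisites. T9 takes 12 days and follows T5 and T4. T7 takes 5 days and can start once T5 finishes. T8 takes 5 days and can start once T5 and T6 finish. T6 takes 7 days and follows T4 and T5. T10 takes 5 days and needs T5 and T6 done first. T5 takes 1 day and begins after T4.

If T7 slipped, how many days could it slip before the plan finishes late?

7

Critical path: T4→T5→T6→T8 = 7+1+7+5 = 20, so the finish is 20 days.
T7 finishes as early as 13 and must finish by 20.
So T7 can slip 20 − 13 = 7 days.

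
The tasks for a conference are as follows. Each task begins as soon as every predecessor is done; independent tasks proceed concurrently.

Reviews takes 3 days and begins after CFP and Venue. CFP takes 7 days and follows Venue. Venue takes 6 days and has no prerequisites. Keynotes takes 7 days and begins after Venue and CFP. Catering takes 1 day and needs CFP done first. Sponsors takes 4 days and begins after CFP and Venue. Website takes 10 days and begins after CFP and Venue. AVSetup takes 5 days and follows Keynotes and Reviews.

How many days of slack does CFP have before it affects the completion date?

Critical path: Venue→CFP→Keynotes→AVSetup = 6+7+7+5 = 25, so the finish is 25 days.
Longest path through CFP: 25 days (earliest finish 13, latest finish 13).
Float = 25 − 25 = 0.

0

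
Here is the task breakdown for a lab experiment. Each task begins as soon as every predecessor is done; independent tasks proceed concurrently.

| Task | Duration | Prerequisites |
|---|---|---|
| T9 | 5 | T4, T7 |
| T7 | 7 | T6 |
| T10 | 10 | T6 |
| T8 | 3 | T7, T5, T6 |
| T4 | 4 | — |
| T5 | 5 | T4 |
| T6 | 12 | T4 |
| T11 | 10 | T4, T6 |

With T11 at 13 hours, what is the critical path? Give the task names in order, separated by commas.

T4, T6, T11

Critical path before the change: T4→T6→T7→T9 = 4+12+7+5 = 28 giving 28 hours.
The longest path through T11 is only 26 hours, so T11 has float 2.
New critical path: T4→T6→T11 = 4+12+13 = 29 ⇒ 29 hours.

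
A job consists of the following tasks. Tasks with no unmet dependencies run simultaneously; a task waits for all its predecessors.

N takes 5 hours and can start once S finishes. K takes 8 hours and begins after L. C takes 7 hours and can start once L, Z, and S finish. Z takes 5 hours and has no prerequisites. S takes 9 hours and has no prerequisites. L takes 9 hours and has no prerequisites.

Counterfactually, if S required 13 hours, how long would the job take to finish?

Critical path before the change: L→K = 9+8 = 17 giving 17 hours.
The longest path through S is only 16 hours, so S has float 1.
The binding chain switches to S→C = 13+7 = 20; finish 20 hours.

20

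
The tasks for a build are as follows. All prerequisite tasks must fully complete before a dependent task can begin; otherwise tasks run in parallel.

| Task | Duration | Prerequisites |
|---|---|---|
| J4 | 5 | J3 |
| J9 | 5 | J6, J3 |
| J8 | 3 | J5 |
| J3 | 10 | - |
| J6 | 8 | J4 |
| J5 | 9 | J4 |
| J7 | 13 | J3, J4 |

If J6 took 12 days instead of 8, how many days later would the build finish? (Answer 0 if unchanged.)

Critical path before the change: J3→J4→J6→J9 = 10+5+8+5 = 28 giving 28 days.
Since J6 is critical, the +4 change carries straight to that chain (now 32 days).
That remains the longest chain; total 32 days.
Change in finish: 32 − 28 = +4 days.

4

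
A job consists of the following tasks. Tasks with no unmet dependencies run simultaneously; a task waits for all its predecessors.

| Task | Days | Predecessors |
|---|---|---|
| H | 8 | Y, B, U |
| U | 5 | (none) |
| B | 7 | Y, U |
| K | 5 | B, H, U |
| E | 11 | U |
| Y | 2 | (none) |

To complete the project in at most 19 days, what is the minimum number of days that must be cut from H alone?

6

Current finish: 25 days; target: 19.
H is on every critical path, so each day cut from H cuts the finish by one (this holds down to a finish of 18).
Need 25 − 19 = 6 days off H → H becomes 2 days, finish becomes 19.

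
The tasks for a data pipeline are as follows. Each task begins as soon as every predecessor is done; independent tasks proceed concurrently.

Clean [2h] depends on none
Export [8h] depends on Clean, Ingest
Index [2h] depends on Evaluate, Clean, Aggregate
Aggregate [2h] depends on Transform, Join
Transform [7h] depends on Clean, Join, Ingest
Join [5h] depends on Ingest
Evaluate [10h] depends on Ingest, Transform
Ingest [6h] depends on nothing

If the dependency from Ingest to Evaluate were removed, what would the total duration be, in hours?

30

Original critical path: Ingest→Join→Transform→Evaluate→Index = 6+5+7+10+2 = 30 ⇒ 30 hours.
Dropping Ingest→Evaluate doesn't change Evaluate's earliest start (18); another predecessor still binds.
New critical path: Ingest→Join→Transform→Evaluate→Index = 6+5+7+10+2 = 30 ⇒ 30 hours.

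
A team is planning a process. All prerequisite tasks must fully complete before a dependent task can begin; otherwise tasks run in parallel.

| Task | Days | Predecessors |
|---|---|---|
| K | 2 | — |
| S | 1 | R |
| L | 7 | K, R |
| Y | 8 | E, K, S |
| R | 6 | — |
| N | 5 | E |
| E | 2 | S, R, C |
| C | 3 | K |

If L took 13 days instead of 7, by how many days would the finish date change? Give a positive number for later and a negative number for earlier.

The binding path is R→S→E→Y = 6+1+2+8 = 17; finish at 17 days.
L is off the critical path — its longest chain is 13 days, giving 4 of slack.
Now R→L = 6+13 = 19 is longest, so the finish becomes 19 days.
Change in finish: 19 − 17 = +2 days.

2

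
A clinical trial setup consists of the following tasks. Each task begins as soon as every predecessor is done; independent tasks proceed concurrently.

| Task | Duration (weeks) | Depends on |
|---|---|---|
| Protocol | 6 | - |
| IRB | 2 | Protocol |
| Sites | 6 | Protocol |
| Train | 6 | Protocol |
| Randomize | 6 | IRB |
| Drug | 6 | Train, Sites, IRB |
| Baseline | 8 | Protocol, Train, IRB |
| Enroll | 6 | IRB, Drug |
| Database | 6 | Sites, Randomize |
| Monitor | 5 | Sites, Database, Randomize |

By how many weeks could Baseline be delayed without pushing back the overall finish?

Protocol→IRB→Randomize→Database→Monitor = 6+2+6+6+5 = 25 sets the makespan at 25 weeks.
The longest chain containing Baseline totals 20 weeks.
Slack of Baseline = 17 − 12 = 5 weeks.

5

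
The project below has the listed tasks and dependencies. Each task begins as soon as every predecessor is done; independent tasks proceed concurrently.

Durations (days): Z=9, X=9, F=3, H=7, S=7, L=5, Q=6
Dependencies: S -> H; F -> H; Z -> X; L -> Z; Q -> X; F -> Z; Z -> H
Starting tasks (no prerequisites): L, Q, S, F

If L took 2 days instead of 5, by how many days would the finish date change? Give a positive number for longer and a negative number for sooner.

-2

Actual critical path: L→Z→X = 5+9+9 = 23 ⇒ 23 days.
L is on the critical path; changing it to 2 makes that path 20 days.
The binding chain switches to F→Z→X = 3+9+9 = 21; finish 21 days.
Change in finish: 21 − 23 = -2 days.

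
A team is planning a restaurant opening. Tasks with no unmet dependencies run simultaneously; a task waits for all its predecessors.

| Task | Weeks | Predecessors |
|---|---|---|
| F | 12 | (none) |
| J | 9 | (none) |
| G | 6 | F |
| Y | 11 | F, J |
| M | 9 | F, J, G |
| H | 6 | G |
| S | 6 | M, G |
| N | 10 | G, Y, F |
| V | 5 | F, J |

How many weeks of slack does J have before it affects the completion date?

3

F→G→M→S = 12+6+9+6 = 33 sets the makespan at 33 weeks.
Longest path through J: 30 weeks (earliest finish 9, latest finish 12).
Float = 33 − 30 = 3.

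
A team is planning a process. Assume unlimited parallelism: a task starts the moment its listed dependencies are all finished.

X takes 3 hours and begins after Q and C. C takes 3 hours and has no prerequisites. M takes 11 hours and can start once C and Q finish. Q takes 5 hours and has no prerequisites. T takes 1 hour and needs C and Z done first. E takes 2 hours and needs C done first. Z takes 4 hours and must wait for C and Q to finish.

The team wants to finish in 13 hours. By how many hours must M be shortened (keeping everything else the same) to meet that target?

3

Current finish: 16 hours; target: 13.
M is on every critical path, so each hour cut from M cuts the finish by one (this holds down to a finish of 10).
Need 16 − 13 = 3 hours off M → M becomes 8 hours, finish becomes 13.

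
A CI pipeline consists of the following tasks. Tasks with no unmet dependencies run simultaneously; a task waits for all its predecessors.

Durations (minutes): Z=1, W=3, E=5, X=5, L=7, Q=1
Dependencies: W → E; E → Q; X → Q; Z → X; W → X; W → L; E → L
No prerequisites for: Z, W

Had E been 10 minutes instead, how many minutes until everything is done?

20

As given, the longest chain is W→E→L = 3+5+7 = 15, so the finish is 15 minutes.
Since E is critical, the +5 change carries straight to that chain (now 20 minutes).
No other chain overtakes it, so the finish is 20 minutes.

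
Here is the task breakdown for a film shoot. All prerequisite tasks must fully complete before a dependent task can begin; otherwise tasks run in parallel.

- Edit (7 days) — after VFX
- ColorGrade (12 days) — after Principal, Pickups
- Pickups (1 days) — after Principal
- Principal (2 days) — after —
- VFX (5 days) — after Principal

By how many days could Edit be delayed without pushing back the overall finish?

1

The longest chain is Principal→Pickups→ColorGrade = 2+1+12 = 15; overall finish 15 days.
Longest path through Edit: 14 days (earliest finish 14, latest finish 15).
So Edit can slip 15 − 14 = 1 day.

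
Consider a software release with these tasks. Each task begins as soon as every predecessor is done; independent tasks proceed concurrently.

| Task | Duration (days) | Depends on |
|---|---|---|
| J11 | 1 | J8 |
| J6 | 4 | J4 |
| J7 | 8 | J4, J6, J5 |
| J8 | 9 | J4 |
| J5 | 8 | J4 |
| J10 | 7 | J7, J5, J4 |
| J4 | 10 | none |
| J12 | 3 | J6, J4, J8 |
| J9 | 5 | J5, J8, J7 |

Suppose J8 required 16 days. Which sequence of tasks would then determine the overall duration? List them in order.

As given, the longest chain is J4→J5→J7→J10 = 10+8+8+7 = 33, so the finish is 33 days.
J8 has 9 days of float (longest path through it is 24).
No other chain overtakes it, so the finish is 33 days.

J4, J5, J7, J10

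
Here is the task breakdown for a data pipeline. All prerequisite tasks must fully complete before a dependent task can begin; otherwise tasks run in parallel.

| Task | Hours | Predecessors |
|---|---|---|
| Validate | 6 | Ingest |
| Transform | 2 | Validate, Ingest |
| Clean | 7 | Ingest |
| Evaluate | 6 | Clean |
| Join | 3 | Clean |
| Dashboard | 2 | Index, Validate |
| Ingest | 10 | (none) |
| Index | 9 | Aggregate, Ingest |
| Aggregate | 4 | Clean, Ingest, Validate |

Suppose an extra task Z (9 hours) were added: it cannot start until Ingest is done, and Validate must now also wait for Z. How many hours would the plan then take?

40

Originally the plan takes 32 hours.
With Z inserted, Validate now waits for max(Ingest, Z).
New critical path: Ingest→Z→Validate→Aggregate→Index→Dashboard = 10+9+6+4+9+2 = 40 ⇒ 40 hours.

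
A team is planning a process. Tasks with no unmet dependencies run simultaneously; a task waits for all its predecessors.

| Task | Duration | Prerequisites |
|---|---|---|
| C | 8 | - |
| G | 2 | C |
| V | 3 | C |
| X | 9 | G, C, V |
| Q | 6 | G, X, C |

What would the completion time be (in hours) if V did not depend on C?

Before: longest chain C→V→X→Q = 8+3+9+6 = 26, finish 26.
Without C→V, V's earliest start moves from 8 to 0.
After: C→G→X→Q = 8+2+9+6 = 25 → 25 hours.

25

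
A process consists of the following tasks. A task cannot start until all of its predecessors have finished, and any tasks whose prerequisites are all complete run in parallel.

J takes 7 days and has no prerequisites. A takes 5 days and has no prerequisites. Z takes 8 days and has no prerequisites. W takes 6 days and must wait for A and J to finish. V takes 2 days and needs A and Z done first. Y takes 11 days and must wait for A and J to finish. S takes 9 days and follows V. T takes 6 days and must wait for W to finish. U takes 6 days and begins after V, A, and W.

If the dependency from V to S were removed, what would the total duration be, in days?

Before: longest chain J→W→T = 7+6+6 = 19, finish 19.
Without V→S, S's earliest start moves from 10 to 0.
The longest chain is now J→W→T = 7+6+6 = 19, so the schedule takes 19 days.

19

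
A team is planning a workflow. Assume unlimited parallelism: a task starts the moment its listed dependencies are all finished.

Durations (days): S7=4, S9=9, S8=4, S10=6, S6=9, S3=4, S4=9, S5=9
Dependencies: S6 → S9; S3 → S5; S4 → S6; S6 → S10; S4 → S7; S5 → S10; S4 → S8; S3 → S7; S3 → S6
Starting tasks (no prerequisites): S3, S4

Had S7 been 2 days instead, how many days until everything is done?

27

Baseline: S4→S6→S9 = 9+9+9 = 27 → 27 days.
S7 has 14 days of float (longest path through it is 13).
That remains the longest chain; total 27 days.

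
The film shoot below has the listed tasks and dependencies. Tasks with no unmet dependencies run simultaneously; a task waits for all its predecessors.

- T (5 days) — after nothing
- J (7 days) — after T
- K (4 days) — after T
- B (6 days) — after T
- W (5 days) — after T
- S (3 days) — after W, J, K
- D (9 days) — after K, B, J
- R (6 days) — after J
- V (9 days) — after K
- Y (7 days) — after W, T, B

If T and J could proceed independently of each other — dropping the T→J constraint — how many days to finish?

With the dependency in place, T→J→D = 5+7+9 = 21 sets the finish at 21 days.
Without T→J, J's earliest start moves from 5 to 0.
After: T→B→D = 5+6+9 = 20 → 20 days.

20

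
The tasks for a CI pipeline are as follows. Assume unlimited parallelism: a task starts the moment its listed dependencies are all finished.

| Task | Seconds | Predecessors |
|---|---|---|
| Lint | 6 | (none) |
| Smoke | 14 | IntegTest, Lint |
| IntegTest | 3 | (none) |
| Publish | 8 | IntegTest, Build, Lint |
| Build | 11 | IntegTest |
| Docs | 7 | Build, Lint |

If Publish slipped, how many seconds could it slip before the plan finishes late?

Critical path: IntegTest→Build→Publish = 3+11+8 = 22, so the finish is 22 seconds.
Publish finishes as early as 22 and must finish by 22.
Slack of Publish = 14 − 14 = 0 seconds.

0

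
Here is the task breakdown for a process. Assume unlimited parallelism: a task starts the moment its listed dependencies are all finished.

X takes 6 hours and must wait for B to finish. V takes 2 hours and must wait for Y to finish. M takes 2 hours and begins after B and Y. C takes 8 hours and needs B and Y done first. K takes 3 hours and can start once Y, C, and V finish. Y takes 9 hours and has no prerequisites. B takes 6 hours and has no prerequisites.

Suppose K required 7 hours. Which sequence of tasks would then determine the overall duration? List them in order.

Critical path before the change: Y→C→K = 9+8+3 = 20 giving 20 hours.
K lies on that path, so at 7 hours the path becomes 24 hours.
The critical path is still Y→C→K; finish is now 24 hours.

Y, C, K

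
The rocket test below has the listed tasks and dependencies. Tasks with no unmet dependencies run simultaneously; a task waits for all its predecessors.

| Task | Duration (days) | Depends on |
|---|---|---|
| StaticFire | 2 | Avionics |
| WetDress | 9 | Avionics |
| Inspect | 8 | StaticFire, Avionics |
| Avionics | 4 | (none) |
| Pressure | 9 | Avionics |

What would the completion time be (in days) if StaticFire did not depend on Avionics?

13

Original critical path: Avionics→StaticFire→Inspect = 4+2+8 = 14 ⇒ 14 days.
Without Avionics→StaticFire, StaticFire's earliest start moves from 4 to 0.
New critical path: Avionics→Pressure = 4+9 = 13 ⇒ 13 days.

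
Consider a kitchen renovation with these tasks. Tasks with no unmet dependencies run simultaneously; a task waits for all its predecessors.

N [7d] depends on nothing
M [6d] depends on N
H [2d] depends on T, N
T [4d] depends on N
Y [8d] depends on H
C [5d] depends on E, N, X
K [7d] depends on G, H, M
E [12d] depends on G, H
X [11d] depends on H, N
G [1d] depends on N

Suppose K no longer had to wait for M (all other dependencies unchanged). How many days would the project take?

30

Original critical path: N→T→H→E→C = 7+4+2+12+5 = 30 ⇒ 30 days.
Dropping M→K doesn't change K's earliest start (13); another predecessor still binds.
New critical path: N→T→H→E→C = 7+4+2+12+5 = 30 ⇒ 30 days.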